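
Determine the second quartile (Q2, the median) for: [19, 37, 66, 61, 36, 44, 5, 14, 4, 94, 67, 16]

36.5

Step 1: Sort the data: [4, 5, 14, 16, 19, 36, 37, 44, 61, 66, 67, 94]
Step 2: n = 12
Step 3: Q2 is the median. Since n is even, it is the average of the values at positions 6 and 7:
  Q2 = (36 + 37) / 2 = 36.5
Step 4: Q2 = 36.5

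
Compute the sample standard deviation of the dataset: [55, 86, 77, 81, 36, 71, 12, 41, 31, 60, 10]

26.8792

Step 1: Compute the mean: 50.9091
Step 2: Sum of squared deviations from the mean: 7224.9091
Step 3: Sample variance = 7224.9091 / 10 = 722.4909
Step 4: Standard deviation = sqrt(722.4909) = 26.8792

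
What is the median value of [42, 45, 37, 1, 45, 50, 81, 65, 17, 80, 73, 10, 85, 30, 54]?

45

Step 1: Sort the data in ascending order: [1, 10, 17, 30, 37, 42, 45, 45, 50, 54, 65, 73, 80, 81, 85]
Step 2: The number of values is n = 15.
Step 3: Since n is odd, the median is the middle value at position 8: 45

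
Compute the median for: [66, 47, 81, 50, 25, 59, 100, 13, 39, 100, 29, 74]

54.5

Step 1: Sort the data in ascending order: [13, 25, 29, 39, 47, 50, 59, 66, 74, 81, 100, 100]
Step 2: The number of values is n = 12.
Step 3: Since n is even, the median is the average of positions 6 and 7:
  Median = (50 + 59) / 2 = 54.5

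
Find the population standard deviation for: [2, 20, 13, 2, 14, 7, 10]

6.1112

Step 1: Compute the mean: 9.7143
Step 2: Sum of squared deviations from the mean: 261.4286
Step 3: Population variance = 261.4286 / 7 = 37.3469
Step 4: Standard deviation = sqrt(37.3469) = 6.1112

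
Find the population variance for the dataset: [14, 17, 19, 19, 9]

14.24

Step 1: Compute the mean: (14 + 17 + 19 + 19 + 9) / 5 = 15.6
Step 2: Compute squared deviations from the mean:
  (14 - 15.6)^2 = 2.56
  (17 - 15.6)^2 = 1.96
  (19 - 15.6)^2 = 11.56
  (19 - 15.6)^2 = 11.56
  (9 - 15.6)^2 = 43.56
Step 3: Sum of squared deviations = 71.2
Step 4: Population variance = 71.2 / 5 = 14.24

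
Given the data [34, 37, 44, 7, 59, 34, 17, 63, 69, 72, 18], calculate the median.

37

Step 1: Sort the data in ascending order: [7, 17, 18, 34, 34, 37, 44, 59, 63, 69, 72]
Step 2: The number of values is n = 11.
Step 3: Since n is odd, the median is the middle value at position 6: 37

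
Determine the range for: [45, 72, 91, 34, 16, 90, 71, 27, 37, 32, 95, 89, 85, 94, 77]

79

Step 1: Identify the maximum value: max = 95
Step 2: Identify the minimum value: min = 16
Step 3: Range = max - min = 95 - 16 = 79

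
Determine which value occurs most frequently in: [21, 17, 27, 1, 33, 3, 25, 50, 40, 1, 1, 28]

1

Step 1: Count the frequency of each value:
  1: appears 3 time(s)
  3: appears 1 time(s)
  17: appears 1 time(s)
  21: appears 1 time(s)
  25: appears 1 time(s)
  27: appears 1 time(s)
  28: appears 1 time(s)
  33: appears 1 time(s)
  40: appears 1 time(s)
  50: appears 1 time(s)
Step 2: The value 1 appears most frequently (3 times).
Step 3: Mode = 1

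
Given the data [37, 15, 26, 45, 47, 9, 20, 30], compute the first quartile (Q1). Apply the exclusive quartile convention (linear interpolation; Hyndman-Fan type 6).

16.25

Step 1: Sort the data: [9, 15, 20, 26, 30, 37, 45, 47]
Step 2: n = 8
Step 3: Using the exclusive quartile method:
  Q1 = 16.25
  Q2 (median) = 28
  Q3 = 43
  IQR = Q3 - Q1 = 43 - 16.25 = 26.75
Step 4: Q1 = 16.25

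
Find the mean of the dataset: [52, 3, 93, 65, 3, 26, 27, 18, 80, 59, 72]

45.2727

Step 1: Sum all values: 52 + 3 + 93 + 65 + 3 + 26 + 27 + 18 + 80 + 59 + 72 = 498
Step 2: Count the number of values: n = 11
Step 3: Mean = sum / n = 498 / 11 = 45.2727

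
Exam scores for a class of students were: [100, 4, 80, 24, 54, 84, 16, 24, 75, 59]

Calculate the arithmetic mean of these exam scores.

52

Step 1: Sum all values: 100 + 4 + 80 + 24 + 54 + 84 + 16 + 24 + 75 + 59 = 520
Step 2: Count the number of values: n = 10
Step 3: Mean = sum / n = 520 / 10 = 52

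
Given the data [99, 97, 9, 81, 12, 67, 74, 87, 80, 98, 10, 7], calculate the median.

77

Step 1: Sort the data in ascending order: [7, 9, 10, 12, 67, 74, 80, 81, 87, 97, 98, 99]
Step 2: The number of values is n = 12.
Step 3: Since n is even, the median is the average of positions 6 and 7:
  Median = (74 + 80) / 2 = 77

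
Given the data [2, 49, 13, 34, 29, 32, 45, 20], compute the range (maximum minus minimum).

47

Step 1: Identify the maximum value: max = 49
Step 2: Identify the minimum value: min = 2
Step 3: Range = max - min = 49 - 2 = 47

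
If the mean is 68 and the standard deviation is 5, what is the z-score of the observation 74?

1.2

Step 1: Recall the z-score formula: z = (x - mu) / sigma
Step 2: Substitute values: z = (74 - 68) / 5
Step 3: z = 6 / 5 = 1.2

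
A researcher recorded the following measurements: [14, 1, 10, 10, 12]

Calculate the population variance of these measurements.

19.84

Step 1: Compute the mean: (14 + 1 + 10 + 10 + 12) / 5 = 9.4
Step 2: Compute squared deviations from the mean:
  (14 - 9.4)^2 = 21.16
  (1 - 9.4)^2 = 70.56
  (10 - 9.4)^2 = 0.36
  (10 - 9.4)^2 = 0.36
  (12 - 9.4)^2 = 6.76
Step 3: Sum of squared deviations = 99.2
Step 4: Population variance = 99.2 / 5 = 19.84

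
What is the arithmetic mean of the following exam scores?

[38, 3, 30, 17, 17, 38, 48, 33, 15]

26.5556

Step 1: Sum all values: 38 + 3 + 30 + 17 + 17 + 38 + 48 + 33 + 15 = 239
Step 2: Count the number of values: n = 9
Step 3: Mean = sum / n = 239 / 9 = 26.5556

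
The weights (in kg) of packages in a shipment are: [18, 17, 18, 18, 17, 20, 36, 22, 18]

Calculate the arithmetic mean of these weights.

20.4444

Step 1: Sum all values: 18 + 17 + 18 + 18 + 17 + 20 + 36 + 22 + 18 = 184
Step 2: Count the number of values: n = 9
Step 3: Mean = sum / n = 184 / 9 = 20.4444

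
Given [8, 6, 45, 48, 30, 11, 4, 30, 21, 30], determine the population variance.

227.81

Step 1: Compute the mean: (8 + 6 + 45 + 48 + 30 + 11 + 4 + 30 + 21 + 30) / 10 = 23.3
Step 2: Compute squared deviations from the mean:
  (8 - 23.3)^2 = 234.09
  (6 - 23.3)^2 = 299.29
  (45 - 23.3)^2 = 470.89
  (48 - 23.3)^2 = 610.09
  (30 - 23.3)^2 = 44.89
  (11 - 23.3)^2 = 151.29
  (4 - 23.3)^2 = 372.49
  (30 - 23.3)^2 = 44.89
  (21 - 23.3)^2 = 5.29
  (30 - 23.3)^2 = 44.89
Step 3: Sum of squared deviations = 2278.1
Step 4: Population variance = 2278.1 / 10 = 227.81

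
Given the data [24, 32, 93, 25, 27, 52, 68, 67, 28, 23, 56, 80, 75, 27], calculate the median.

42

Step 1: Sort the data in ascending order: [23, 24, 25, 27, 27, 28, 32, 52, 56, 67, 68, 75, 80, 93]
Step 2: The number of values is n = 14.
Step 3: Since n is even, the median is the average of positions 7 and 8:
  Median = (32 + 52) / 2 = 42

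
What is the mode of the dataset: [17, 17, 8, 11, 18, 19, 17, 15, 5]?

17

Step 1: Count the frequency of each value:
  5: appears 1 time(s)
  8: appears 1 time(s)
  11: appears 1 time(s)
  15: appears 1 time(s)
  17: appears 3 time(s)
  18: appears 1 time(s)
  19: appears 1 time(s)
Step 2: The value 17 appears most frequently (3 times).
Step 3: Mode = 17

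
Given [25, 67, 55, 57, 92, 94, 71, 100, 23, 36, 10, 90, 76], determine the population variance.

830.0237

Step 1: Compute the mean: (25 + 67 + 55 + 57 + 92 + 94 + 71 + 100 + 23 + 36 + 10 + 90 + 76) / 13 = 61.2308
Step 2: Compute squared deviations from the mean:
  (25 - 61.2308)^2 = 1312.6686
  (67 - 61.2308)^2 = 33.284
  (55 - 61.2308)^2 = 38.8225
  (57 - 61.2308)^2 = 17.8994
  (92 - 61.2308)^2 = 946.7456
  (94 - 61.2308)^2 = 1073.8225
  (71 - 61.2308)^2 = 95.4379
  (100 - 61.2308)^2 = 1503.0533
  (23 - 61.2308)^2 = 1461.5917
  (36 - 61.2308)^2 = 636.5917
  (10 - 61.2308)^2 = 2624.5917
  (90 - 61.2308)^2 = 827.6686
  (76 - 61.2308)^2 = 218.1302
Step 3: Sum of squared deviations = 10790.3077
Step 4: Population variance = 10790.3077 / 13 = 830.0237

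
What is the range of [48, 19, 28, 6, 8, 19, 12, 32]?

42

Step 1: Identify the maximum value: max = 48
Step 2: Identify the minimum value: min = 6
Step 3: Range = max - min = 48 - 6 = 42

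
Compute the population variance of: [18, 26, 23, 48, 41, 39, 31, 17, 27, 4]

152.24

Step 1: Compute the mean: (18 + 26 + 23 + 48 + 41 + 39 + 31 + 17 + 27 + 4) / 10 = 27.4
Step 2: Compute squared deviations from the mean:
  (18 - 27.4)^2 = 88.36
  (26 - 27.4)^2 = 1.96
  (23 - 27.4)^2 = 19.36
  (48 - 27.4)^2 = 424.36
  (41 - 27.4)^2 = 184.96
  (39 - 27.4)^2 = 134.56
  (31 - 27.4)^2 = 12.96
  (17 - 27.4)^2 = 108.16
  (27 - 27.4)^2 = 0.16
  (4 - 27.4)^2 = 547.56
Step 3: Sum of squared deviations = 1522.4
Step 4: Population variance = 1522.4 / 10 = 152.24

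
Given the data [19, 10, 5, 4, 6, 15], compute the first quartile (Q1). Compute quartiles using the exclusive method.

4.75

Step 1: Sort the data: [4, 5, 6, 10, 15, 19]
Step 2: n = 6
Step 3: Using the exclusive quartile method:
  Q1 = 4.75
  Q2 (median) = 8
  Q3 = 16
  IQR = Q3 - Q1 = 16 - 4.75 = 11.25
Step 4: Q1 = 4.75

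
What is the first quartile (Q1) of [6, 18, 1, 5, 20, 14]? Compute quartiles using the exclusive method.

4

Step 1: Sort the data: [1, 5, 6, 14, 18, 20]
Step 2: n = 6
Step 3: Using the exclusive quartile method:
  Q1 = 4
  Q2 (median) = 10
  Q3 = 18.5
  IQR = Q3 - Q1 = 18.5 - 4 = 14.5
Step 4: Q1 = 4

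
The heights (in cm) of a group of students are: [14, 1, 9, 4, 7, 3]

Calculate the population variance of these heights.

18.5556

Step 1: Compute the mean: (14 + 1 + 9 + 4 + 7 + 3) / 6 = 6.3333
Step 2: Compute squared deviations from the mean:
  (14 - 6.3333)^2 = 58.7778
  (1 - 6.3333)^2 = 28.4444
  (9 - 6.3333)^2 = 7.1111
  (4 - 6.3333)^2 = 5.4444
  (7 - 6.3333)^2 = 0.4444
  (3 - 6.3333)^2 = 11.1111
Step 3: Sum of squared deviations = 111.3333
Step 4: Population variance = 111.3333 / 6 = 18.5556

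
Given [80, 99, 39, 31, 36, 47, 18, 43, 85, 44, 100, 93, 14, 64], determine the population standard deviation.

28.7169

Step 1: Compute the mean: 56.6429
Step 2: Sum of squared deviations from the mean: 11545.2143
Step 3: Population variance = 11545.2143 / 14 = 824.6582
Step 4: Standard deviation = sqrt(824.6582) = 28.7169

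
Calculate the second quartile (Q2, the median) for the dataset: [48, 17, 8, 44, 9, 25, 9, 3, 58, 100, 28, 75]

26.5

Step 1: Sort the data: [3, 8, 9, 9, 17, 25, 28, 44, 48, 58, 75, 100]
Step 2: n = 12
Step 3: Q2 is the median. Since n is even, it is the average of the values at positions 6 and 7:
  Q2 = (25 + 28) / 2 = 26.5
Step 4: Q2 = 26.5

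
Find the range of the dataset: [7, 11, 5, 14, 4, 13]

10

Step 1: Identify the maximum value: max = 14
Step 2: Identify the minimum value: min = 4
Step 3: Range = max - min = 14 - 4 = 10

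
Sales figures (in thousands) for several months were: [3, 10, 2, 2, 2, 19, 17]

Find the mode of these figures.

2

Step 1: Count the frequency of each value:
  2: appears 3 time(s)
  3: appears 1 time(s)
  10: appears 1 time(s)
  17: appears 1 time(s)
  19: appears 1 time(s)
Step 2: The value 2 appears most frequently (3 times).
Step 3: Mode = 2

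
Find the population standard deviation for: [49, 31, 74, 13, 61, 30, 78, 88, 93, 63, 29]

25.5815

Step 1: Compute the mean: 55.3636
Step 2: Sum of squared deviations from the mean: 7198.5455
Step 3: Population variance = 7198.5455 / 11 = 654.4132
Step 4: Standard deviation = sqrt(654.4132) = 25.5815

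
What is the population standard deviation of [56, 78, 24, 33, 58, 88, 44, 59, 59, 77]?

19.0851

Step 1: Compute the mean: 57.6
Step 2: Sum of squared deviations from the mean: 3642.4
Step 3: Population variance = 3642.4 / 10 = 364.24
Step 4: Standard deviation = sqrt(364.24) = 19.0851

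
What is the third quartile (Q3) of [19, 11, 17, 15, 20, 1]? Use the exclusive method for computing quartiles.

19.25

Step 1: Sort the data: [1, 11, 15, 17, 19, 20]
Step 2: n = 6
Step 3: Using the exclusive quartile method:
  Q1 = 8.5
  Q2 (median) = 16
  Q3 = 19.25
  IQR = Q3 - Q1 = 19.25 - 8.5 = 10.75
Step 4: Q3 = 19.25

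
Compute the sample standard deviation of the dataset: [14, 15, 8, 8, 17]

4.1593

Step 1: Compute the mean: 12.4
Step 2: Sum of squared deviations from the mean: 69.2
Step 3: Sample variance = 69.2 / 4 = 17.3
Step 4: Standard deviation = sqrt(17.3) = 4.1593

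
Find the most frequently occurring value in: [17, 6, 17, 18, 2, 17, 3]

17

Step 1: Count the frequency of each value:
  2: appears 1 time(s)
  3: appears 1 time(s)
  6: appears 1 time(s)
  17: appears 3 time(s)
  18: appears 1 time(s)
Step 2: The value 17 appears most frequently (3 times).
Step 3: Mode = 17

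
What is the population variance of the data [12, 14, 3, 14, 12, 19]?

22.8889

Step 1: Compute the mean: (12 + 14 + 3 + 14 + 12 + 19) / 6 = 12.3333
Step 2: Compute squared deviations from the mean:
  (12 - 12.3333)^2 = 0.1111
  (14 - 12.3333)^2 = 2.7778
  (3 - 12.3333)^2 = 87.1111
  (14 - 12.3333)^2 = 2.7778
  (12 - 12.3333)^2 = 0.1111
  (19 - 12.3333)^2 = 44.4444
Step 3: Sum of squared deviations = 137.3333
Step 4: Population variance = 137.3333 / 6 = 22.8889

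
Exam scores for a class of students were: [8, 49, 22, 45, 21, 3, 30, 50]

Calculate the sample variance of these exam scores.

332.2857

Step 1: Compute the mean: (8 + 49 + 22 + 45 + 21 + 3 + 30 + 50) / 8 = 28.5
Step 2: Compute squared deviations from the mean:
  (8 - 28.5)^2 = 420.25
  (49 - 28.5)^2 = 420.25
  (22 - 28.5)^2 = 42.25
  (45 - 28.5)^2 = 272.25
  (21 - 28.5)^2 = 56.25
  (3 - 28.5)^2 = 650.25
  (30 - 28.5)^2 = 2.25
  (50 - 28.5)^2 = 462.25
Step 3: Sum of squared deviations = 2326
Step 4: Sample variance = 2326 / 7 = 332.2857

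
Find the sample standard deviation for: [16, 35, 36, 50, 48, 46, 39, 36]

10.7537

Step 1: Compute the mean: 38.25
Step 2: Sum of squared deviations from the mean: 809.5
Step 3: Sample variance = 809.5 / 7 = 115.6429
Step 4: Standard deviation = sqrt(115.6429) = 10.7537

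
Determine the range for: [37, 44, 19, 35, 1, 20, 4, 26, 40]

43

Step 1: Identify the maximum value: max = 44
Step 2: Identify the minimum value: min = 1
Step 3: Range = max - min = 44 - 1 = 43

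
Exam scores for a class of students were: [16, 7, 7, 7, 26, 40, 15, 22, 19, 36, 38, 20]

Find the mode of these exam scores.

7

Step 1: Count the frequency of each value:
  7: appears 3 time(s)
  15: appears 1 time(s)
  16: appears 1 time(s)
  19: appears 1 time(s)
  20: appears 1 time(s)
  22: appears 1 time(s)
  26: appears 1 time(s)
  36: appears 1 time(s)
  38: appears 1 time(s)
  40: appears 1 time(s)
Step 2: The value 7 appears most frequently (3 times).
Step 3: Mode = 7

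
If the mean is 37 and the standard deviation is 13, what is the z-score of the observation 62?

1.9231

Step 1: Recall the z-score formula: z = (x - mu) / sigma
Step 2: Substitute values: z = (62 - 37) / 13
Step 3: z = 25 / 13 = 1.9231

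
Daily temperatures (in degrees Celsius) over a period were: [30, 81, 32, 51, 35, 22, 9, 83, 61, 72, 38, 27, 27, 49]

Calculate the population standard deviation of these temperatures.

22.008

Step 1: Compute the mean: 44.0714
Step 2: Sum of squared deviations from the mean: 6780.9286
Step 3: Population variance = 6780.9286 / 14 = 484.352
Step 4: Standard deviation = sqrt(484.352) = 22.008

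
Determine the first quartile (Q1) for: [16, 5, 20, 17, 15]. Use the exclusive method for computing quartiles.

10

Step 1: Sort the data: [5, 15, 16, 17, 20]
Step 2: n = 5
Step 3: Using the exclusive quartile method:
  Q1 = 10
  Q2 (median) = 16
  Q3 = 18.5
  IQR = Q3 - Q1 = 18.5 - 10 = 8.5
Step 4: Q1 = 10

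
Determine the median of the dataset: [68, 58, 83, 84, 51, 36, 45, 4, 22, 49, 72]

51

Step 1: Sort the data in ascending order: [4, 22, 36, 45, 49, 51, 58, 68, 72, 83, 84]
Step 2: The number of values is n = 11.
Step 3: Since n is odd, the median is the middle value at position 6: 51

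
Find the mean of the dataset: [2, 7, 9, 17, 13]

9.6

Step 1: Sum all values: 2 + 7 + 9 + 17 + 13 = 48
Step 2: Count the number of values: n = 5
Step 3: Mean = sum / n = 48 / 5 = 9.6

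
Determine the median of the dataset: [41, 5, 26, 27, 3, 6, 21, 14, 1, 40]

17.5

Step 1: Sort the data in ascending order: [1, 3, 5, 6, 14, 21, 26, 27, 40, 41]
Step 2: The number of values is n = 10.
Step 3: Since n is even, the median is the average of positions 5 and 6:
  Median = (14 + 21) / 2 = 17.5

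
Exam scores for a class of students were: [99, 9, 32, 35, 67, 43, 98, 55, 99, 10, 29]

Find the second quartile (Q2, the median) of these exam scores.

43

Step 1: Sort the data: [9, 10, 29, 32, 35, 43, 55, 67, 98, 99, 99]
Step 2: n = 11
Step 3: Q2 is the median. Since n is odd, it is the middle value at position 6: 43
Step 4: Q2 = 43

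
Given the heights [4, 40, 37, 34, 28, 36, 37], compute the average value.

30.8571

Step 1: Sum all values: 4 + 40 + 37 + 34 + 28 + 36 + 37 = 216
Step 2: Count the number of values: n = 7
Step 3: Mean = sum / n = 216 / 7 = 30.8571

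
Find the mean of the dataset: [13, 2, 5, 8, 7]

7

Step 1: Sum all values: 13 + 2 + 5 + 8 + 7 = 35
Step 2: Count the number of values: n = 5
Step 3: Mean = sum / n = 35 / 5 = 7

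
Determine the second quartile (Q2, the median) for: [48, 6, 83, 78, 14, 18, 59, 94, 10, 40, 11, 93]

44

Step 1: Sort the data: [6, 10, 11, 14, 18, 40, 48, 59, 78, 83, 93, 94]
Step 2: n = 12
Step 3: Q2 is the median. Since n is even, it is the average of the values at positions 6 and 7:
  Q2 = (40 + 48) / 2 = 44
Step 4: Q2 = 44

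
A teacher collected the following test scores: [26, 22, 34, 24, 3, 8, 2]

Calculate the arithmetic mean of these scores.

17

Step 1: Sum all values: 26 + 22 + 34 + 24 + 3 + 8 + 2 = 119
Step 2: Count the number of values: n = 7
Step 3: Mean = sum / n = 119 / 7 = 17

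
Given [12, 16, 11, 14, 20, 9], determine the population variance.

12.8889

Step 1: Compute the mean: (12 + 16 + 11 + 14 + 20 + 9) / 6 = 13.6667
Step 2: Compute squared deviations from the mean:
  (12 - 13.6667)^2 = 2.7778
  (16 - 13.6667)^2 = 5.4444
  (11 - 13.6667)^2 = 7.1111
  (14 - 13.6667)^2 = 0.1111
  (20 - 13.6667)^2 = 40.1111
  (9 - 13.6667)^2 = 21.7778
Step 3: Sum of squared deviations = 77.3333
Step 4: Population variance = 77.3333 / 6 = 12.8889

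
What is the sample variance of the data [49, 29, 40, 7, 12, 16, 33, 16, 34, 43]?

206.3222

Step 1: Compute the mean: (49 + 29 + 40 + 7 + 12 + 16 + 33 + 16 + 34 + 43) / 10 = 27.9
Step 2: Compute squared deviations from the mean:
  (49 - 27.9)^2 = 445.21
  (29 - 27.9)^2 = 1.21
  (40 - 27.9)^2 = 146.41
  (7 - 27.9)^2 = 436.81
  (12 - 27.9)^2 = 252.81
  (16 - 27.9)^2 = 141.61
  (33 - 27.9)^2 = 26.01
  (16 - 27.9)^2 = 141.61
  (34 - 27.9)^2 = 37.21
  (43 - 27.9)^2 = 228.01
Step 3: Sum of squared deviations = 1856.9
Step 4: Sample variance = 1856.9 / 9 = 206.3222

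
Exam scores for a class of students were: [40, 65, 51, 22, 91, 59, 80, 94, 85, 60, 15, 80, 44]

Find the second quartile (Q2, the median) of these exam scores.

60

Step 1: Sort the data: [15, 22, 40, 44, 51, 59, 60, 65, 80, 80, 85, 91, 94]
Step 2: n = 13
Step 3: Q2 is the median. Since n is odd, it is the middle value at position 7: 60
Step 4: Q2 = 60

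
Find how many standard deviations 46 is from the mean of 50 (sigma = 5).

-0.8

Step 1: Recall the z-score formula: z = (x - mu) / sigma
Step 2: Substitute values: z = (46 - 50) / 5
Step 3: z = -4 / 5 = -0.8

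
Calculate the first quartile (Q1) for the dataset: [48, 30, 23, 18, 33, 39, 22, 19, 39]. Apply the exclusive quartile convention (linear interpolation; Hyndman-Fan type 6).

20.5

Step 1: Sort the data: [18, 19, 22, 23, 30, 33, 39, 39, 48]
Step 2: n = 9
Step 3: Using the exclusive quartile method:
  Q1 = 20.5
  Q2 (median) = 30
  Q3 = 39
  IQR = Q3 - Q1 = 39 - 20.5 = 18.5
Step 4: Q1 = 20.5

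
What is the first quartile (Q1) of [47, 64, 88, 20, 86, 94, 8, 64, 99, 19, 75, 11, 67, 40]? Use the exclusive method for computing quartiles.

19.75

Step 1: Sort the data: [8, 11, 19, 20, 40, 47, 64, 64, 67, 75, 86, 88, 94, 99]
Step 2: n = 14
Step 3: Using the exclusive quartile method:
  Q1 = 19.75
  Q2 (median) = 64
  Q3 = 86.5
  IQR = Q3 - Q1 = 86.5 - 19.75 = 66.75
Step 4: Q1 = 19.75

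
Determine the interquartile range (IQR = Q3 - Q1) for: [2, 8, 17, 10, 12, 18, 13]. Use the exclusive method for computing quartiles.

9

Step 1: Sort the data: [2, 8, 10, 12, 13, 17, 18]
Step 2: n = 7
Step 3: Using the exclusive quartile method:
  Q1 = 8
  Q2 (median) = 12
  Q3 = 17
  IQR = Q3 - Q1 = 17 - 8 = 9
Step 4: IQR = 9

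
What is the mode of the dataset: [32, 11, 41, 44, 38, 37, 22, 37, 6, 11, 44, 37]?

37

Step 1: Count the frequency of each value:
  6: appears 1 time(s)
  11: appears 2 time(s)
  22: appears 1 time(s)
  32: appears 1 time(s)
  37: appears 3 time(s)
  38: appears 1 time(s)
  41: appears 1 time(s)
  44: appears 2 time(s)
Step 2: The value 37 appears most frequently (3 times).
Step 3: Mode = 37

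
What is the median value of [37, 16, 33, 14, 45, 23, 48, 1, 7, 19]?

21

Step 1: Sort the data in ascending order: [1, 7, 14, 16, 19, 23, 33, 37, 45, 48]
Step 2: The number of values is n = 10.
Step 3: Since n is even, the median is the average of positions 5 and 6:
  Median = (19 + 23) / 2 = 21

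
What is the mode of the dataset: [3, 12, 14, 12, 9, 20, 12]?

12

Step 1: Count the frequency of each value:
  3: appears 1 time(s)
  9: appears 1 time(s)
  12: appears 3 time(s)
  14: appears 1 time(s)
  20: appears 1 time(s)
Step 2: The value 12 appears most frequently (3 times).
Step 3: Mode = 12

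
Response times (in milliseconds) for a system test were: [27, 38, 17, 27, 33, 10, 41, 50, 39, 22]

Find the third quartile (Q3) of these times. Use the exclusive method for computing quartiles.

39.5

Step 1: Sort the data: [10, 17, 22, 27, 27, 33, 38, 39, 41, 50]
Step 2: n = 10
Step 3: Using the exclusive quartile method:
  Q1 = 20.75
  Q2 (median) = 30
  Q3 = 39.5
  IQR = Q3 - Q1 = 39.5 - 20.75 = 18.75
Step 4: Q3 = 39.5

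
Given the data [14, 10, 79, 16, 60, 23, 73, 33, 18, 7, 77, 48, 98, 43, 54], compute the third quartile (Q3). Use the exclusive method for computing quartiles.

73

Step 1: Sort the data: [7, 10, 14, 16, 18, 23, 33, 43, 48, 54, 60, 73, 77, 79, 98]
Step 2: n = 15
Step 3: Using the exclusive quartile method:
  Q1 = 16
  Q2 (median) = 43
  Q3 = 73
  IQR = Q3 - Q1 = 73 - 16 = 57
Step 4: Q3 = 73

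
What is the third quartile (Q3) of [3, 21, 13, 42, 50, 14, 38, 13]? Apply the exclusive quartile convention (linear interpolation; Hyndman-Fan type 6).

41

Step 1: Sort the data: [3, 13, 13, 14, 21, 38, 42, 50]
Step 2: n = 8
Step 3: Using the exclusive quartile method:
  Q1 = 13
  Q2 (median) = 17.5
  Q3 = 41
  IQR = Q3 - Q1 = 41 - 13 = 28
Step 4: Q3 = 41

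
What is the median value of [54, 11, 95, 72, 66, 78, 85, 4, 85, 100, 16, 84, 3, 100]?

75

Step 1: Sort the data in ascending order: [3, 4, 11, 16, 54, 66, 72, 78, 84, 85, 85, 95, 100, 100]
Step 2: The number of values is n = 14.
Step 3: Since n is even, the median is the average of positions 7 and 8:
  Median = (72 + 78) / 2 = 75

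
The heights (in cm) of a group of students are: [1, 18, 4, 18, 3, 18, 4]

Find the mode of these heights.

18

Step 1: Count the frequency of each value:
  1: appears 1 time(s)
  3: appears 1 time(s)
  4: appears 2 time(s)
  18: appears 3 time(s)
Step 2: The value 18 appears most frequently (3 times).
Step 3: Mode = 18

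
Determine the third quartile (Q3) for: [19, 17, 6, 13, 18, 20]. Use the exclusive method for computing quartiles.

19.25

Step 1: Sort the data: [6, 13, 17, 18, 19, 20]
Step 2: n = 6
Step 3: Using the exclusive quartile method:
  Q1 = 11.25
  Q2 (median) = 17.5
  Q3 = 19.25
  IQR = Q3 - Q1 = 19.25 - 11.25 = 8
Step 4: Q3 = 19.25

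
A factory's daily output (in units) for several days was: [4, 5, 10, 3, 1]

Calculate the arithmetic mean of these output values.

4.6

Step 1: Sum all values: 4 + 5 + 10 + 3 + 1 = 23
Step 2: Count the number of values: n = 5
Step 3: Mean = sum / n = 23 / 5 = 4.6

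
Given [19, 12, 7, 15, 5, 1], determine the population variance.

37.4722

Step 1: Compute the mean: (19 + 12 + 7 + 15 + 5 + 1) / 6 = 9.8333
Step 2: Compute squared deviations from the mean:
  (19 - 9.8333)^2 = 84.0278
  (12 - 9.8333)^2 = 4.6944
  (7 - 9.8333)^2 = 8.0278
  (15 - 9.8333)^2 = 26.6944
  (5 - 9.8333)^2 = 23.3611
  (1 - 9.8333)^2 = 78.0278
Step 3: Sum of squared deviations = 224.8333
Step 4: Population variance = 224.8333 / 6 = 37.4722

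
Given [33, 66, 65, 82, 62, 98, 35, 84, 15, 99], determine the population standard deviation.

27.0498

Step 1: Compute the mean: 63.9
Step 2: Sum of squared deviations from the mean: 7316.9
Step 3: Population variance = 7316.9 / 10 = 731.69
Step 4: Standard deviation = sqrt(731.69) = 27.0498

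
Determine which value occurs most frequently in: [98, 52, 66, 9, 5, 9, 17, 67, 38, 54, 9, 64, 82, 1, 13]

9

Step 1: Count the frequency of each value:
  1: appears 1 time(s)
  5: appears 1 time(s)
  9: appears 3 time(s)
  13: appears 1 time(s)
  17: appears 1 time(s)
  38: appears 1 time(s)
  52: appears 1 time(s)
  54: appears 1 time(s)
  64: appears 1 time(s)
  66: appears 1 time(s)
  67: appears 1 time(s)
  82: appears 1 time(s)
  98: appears 1 time(s)
Step 2: The value 9 appears most frequently (3 times).
Step 3: Mode = 9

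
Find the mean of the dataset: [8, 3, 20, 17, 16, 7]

11.8333

Step 1: Sum all values: 8 + 3 + 20 + 17 + 16 + 7 = 71
Step 2: Count the number of values: n = 6
Step 3: Mean = sum / n = 71 / 6 = 11.8333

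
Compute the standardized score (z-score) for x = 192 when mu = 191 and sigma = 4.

0.25

Step 1: Recall the z-score formula: z = (x - mu) / sigma
Step 2: Substitute values: z = (192 - 191) / 4
Step 3: z = 1 / 4 = 0.25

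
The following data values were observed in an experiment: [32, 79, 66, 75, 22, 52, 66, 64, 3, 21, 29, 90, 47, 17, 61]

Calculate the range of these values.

87

Step 1: Identify the maximum value: max = 90
Step 2: Identify the minimum value: min = 3
Step 3: Range = max - min = 90 - 3 = 87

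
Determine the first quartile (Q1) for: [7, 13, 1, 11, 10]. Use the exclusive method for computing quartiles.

4

Step 1: Sort the data: [1, 7, 10, 11, 13]
Step 2: n = 5
Step 3: Using the exclusive quartile method:
  Q1 = 4
  Q2 (median) = 10
  Q3 = 12
  IQR = Q3 - Q1 = 12 - 4 = 8
Step 4: Q1 = 4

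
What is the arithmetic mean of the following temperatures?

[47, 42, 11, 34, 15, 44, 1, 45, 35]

30.4444

Step 1: Sum all values: 47 + 42 + 11 + 34 + 15 + 44 + 1 + 45 + 35 = 274
Step 2: Count the number of values: n = 9
Step 3: Mean = sum / n = 274 / 9 = 30.4444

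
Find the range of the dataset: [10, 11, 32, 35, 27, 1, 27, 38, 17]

37

Step 1: Identify the maximum value: max = 38
Step 2: Identify the minimum value: min = 1
Step 3: Range = max - min = 38 - 1 = 37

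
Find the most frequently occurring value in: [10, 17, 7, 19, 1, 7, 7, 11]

7

Step 1: Count the frequency of each value:
  1: appears 1 time(s)
  7: appears 3 time(s)
  10: appears 1 time(s)
  11: appears 1 time(s)
  17: appears 1 time(s)
  19: appears 1 time(s)
Step 2: The value 7 appears most frequently (3 times).
Step 3: Mode = 7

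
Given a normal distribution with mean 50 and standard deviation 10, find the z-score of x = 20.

-3

Step 1: Recall the z-score formula: z = (x - mu) / sigma
Step 2: Substitute values: z = (20 - 50) / 10
Step 3: z = -30 / 10 = -3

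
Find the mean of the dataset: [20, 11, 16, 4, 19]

14

Step 1: Sum all values: 20 + 11 + 16 + 4 + 19 = 70
Step 2: Count the number of values: n = 5
Step 3: Mean = sum / n = 70 / 5 = 14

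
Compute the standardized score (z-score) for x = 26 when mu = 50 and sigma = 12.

-2

Step 1: Recall the z-score formula: z = (x - mu) / sigma
Step 2: Substitute values: z = (26 - 50) / 12
Step 3: z = -24 / 12 = -2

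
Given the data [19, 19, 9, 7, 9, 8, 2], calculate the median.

9

Step 1: Sort the data in ascending order: [2, 7, 8, 9, 9, 19, 19]
Step 2: The number of values is n = 7.
Step 3: Since n is odd, the median is the middle value at position 4: 9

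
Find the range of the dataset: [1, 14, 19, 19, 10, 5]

18

Step 1: Identify the maximum value: max = 19
Step 2: Identify the minimum value: min = 1
Step 3: Range = max - min = 19 - 1 = 18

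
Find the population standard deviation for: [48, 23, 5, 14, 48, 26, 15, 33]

14.7054

Step 1: Compute the mean: 26.5
Step 2: Sum of squared deviations from the mean: 1730
Step 3: Population variance = 1730 / 8 = 216.25
Step 4: Standard deviation = sqrt(216.25) = 14.7054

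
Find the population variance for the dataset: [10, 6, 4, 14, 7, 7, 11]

9.9592

Step 1: Compute the mean: (10 + 6 + 4 + 14 + 7 + 7 + 11) / 7 = 8.4286
Step 2: Compute squared deviations from the mean:
  (10 - 8.4286)^2 = 2.4694
  (6 - 8.4286)^2 = 5.898
  (4 - 8.4286)^2 = 19.6122
  (14 - 8.4286)^2 = 31.0408
  (7 - 8.4286)^2 = 2.0408
  (7 - 8.4286)^2 = 2.0408
  (11 - 8.4286)^2 = 6.6122
Step 3: Sum of squared deviations = 69.7143
Step 4: Population variance = 69.7143 / 7 = 9.9592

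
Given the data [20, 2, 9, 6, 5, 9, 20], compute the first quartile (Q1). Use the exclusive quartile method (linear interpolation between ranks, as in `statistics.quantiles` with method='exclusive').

5

Step 1: Sort the data: [2, 5, 6, 9, 9, 20, 20]
Step 2: n = 7
Step 3: Using the exclusive quartile method:
  Q1 = 5
  Q2 (median) = 9
  Q3 = 20
  IQR = Q3 - Q1 = 20 - 5 = 15
Step 4: Q1 = 5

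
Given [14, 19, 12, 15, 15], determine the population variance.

5.2

Step 1: Compute the mean: (14 + 19 + 12 + 15 + 15) / 5 = 15
Step 2: Compute squared deviations from the mean:
  (14 - 15)^2 = 1
  (19 - 15)^2 = 16
  (12 - 15)^2 = 9
  (15 - 15)^2 = 0
  (15 - 15)^2 = 0
Step 3: Sum of squared deviations = 26
Step 4: Population variance = 26 / 5 = 5.2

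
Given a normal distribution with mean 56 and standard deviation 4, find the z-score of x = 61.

1.25

Step 1: Recall the z-score formula: z = (x - mu) / sigma
Step 2: Substitute values: z = (61 - 56) / 4
Step 3: z = 5 / 4 = 1.25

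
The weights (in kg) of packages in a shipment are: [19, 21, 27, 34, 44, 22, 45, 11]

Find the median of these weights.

24.5

Step 1: Sort the data in ascending order: [11, 19, 21, 22, 27, 34, 44, 45]
Step 2: The number of values is n = 8.
Step 3: Since n is even, the median is the average of positions 4 and 5:
  Median = (22 + 27) / 2 = 24.5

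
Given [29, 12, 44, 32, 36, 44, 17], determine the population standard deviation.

11.4873

Step 1: Compute the mean: 30.5714
Step 2: Sum of squared deviations from the mean: 923.7143
Step 3: Population variance = 923.7143 / 7 = 131.9592
Step 4: Standard deviation = sqrt(131.9592) = 11.4873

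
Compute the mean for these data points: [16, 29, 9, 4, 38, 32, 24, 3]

19.375

Step 1: Sum all values: 16 + 29 + 9 + 4 + 38 + 32 + 24 + 3 = 155
Step 2: Count the number of values: n = 8
Step 3: Mean = sum / n = 155 / 8 = 19.375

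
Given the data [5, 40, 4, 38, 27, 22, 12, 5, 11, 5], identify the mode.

5

Step 1: Count the frequency of each value:
  4: appears 1 time(s)
  5: appears 3 time(s)
  11: appears 1 time(s)
  12: appears 1 time(s)
  22: appears 1 time(s)
  27: appears 1 time(s)
  38: appears 1 time(s)
  40: appears 1 time(s)
Step 2: The value 5 appears most frequently (3 times).
Step 3: Mode = 5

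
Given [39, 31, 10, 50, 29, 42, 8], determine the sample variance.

251.8095

Step 1: Compute the mean: (39 + 31 + 10 + 50 + 29 + 42 + 8) / 7 = 29.8571
Step 2: Compute squared deviations from the mean:
  (39 - 29.8571)^2 = 83.5918
  (31 - 29.8571)^2 = 1.3061
  (10 - 29.8571)^2 = 394.3061
  (50 - 29.8571)^2 = 405.7347
  (29 - 29.8571)^2 = 0.7347
  (42 - 29.8571)^2 = 147.449
  (8 - 29.8571)^2 = 477.7347
Step 3: Sum of squared deviations = 1510.8571
Step 4: Sample variance = 1510.8571 / 6 = 251.8095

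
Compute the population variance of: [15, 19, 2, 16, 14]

34.16

Step 1: Compute the mean: (15 + 19 + 2 + 16 + 14) / 5 = 13.2
Step 2: Compute squared deviations from the mean:
  (15 - 13.2)^2 = 3.24
  (19 - 13.2)^2 = 33.64
  (2 - 13.2)^2 = 125.44
  (16 - 13.2)^2 = 7.84
  (14 - 13.2)^2 = 0.64
Step 3: Sum of squared deviations = 170.8
Step 4: Population variance = 170.8 / 5 = 34.16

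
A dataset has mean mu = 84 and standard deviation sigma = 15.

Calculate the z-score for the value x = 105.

1.4

Step 1: Recall the z-score formula: z = (x - mu) / sigma
Step 2: Substitute values: z = (105 - 84) / 15
Step 3: z = 21 / 15 = 1.4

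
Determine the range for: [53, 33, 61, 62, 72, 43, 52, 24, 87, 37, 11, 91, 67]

80

Step 1: Identify the maximum value: max = 91
Step 2: Identify the minimum value: min = 11
Step 3: Range = max - min = 91 - 11 = 80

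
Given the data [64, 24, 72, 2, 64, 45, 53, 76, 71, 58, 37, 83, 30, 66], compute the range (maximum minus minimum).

81

Step 1: Identify the maximum value: max = 83
Step 2: Identify the minimum value: min = 2
Step 3: Range = max - min = 83 - 2 = 81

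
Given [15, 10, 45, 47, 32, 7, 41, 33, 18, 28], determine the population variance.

189.24

Step 1: Compute the mean: (15 + 10 + 45 + 47 + 32 + 7 + 41 + 33 + 18 + 28) / 10 = 27.6
Step 2: Compute squared deviations from the mean:
  (15 - 27.6)^2 = 158.76
  (10 - 27.6)^2 = 309.76
  (45 - 27.6)^2 = 302.76
  (47 - 27.6)^2 = 376.36
  (32 - 27.6)^2 = 19.36
  (7 - 27.6)^2 = 424.36
  (41 - 27.6)^2 = 179.56
  (33 - 27.6)^2 = 29.16
  (18 - 27.6)^2 = 92.16
  (28 - 27.6)^2 = 0.16
Step 3: Sum of squared deviations = 1892.4
Step 4: Population variance = 1892.4 / 10 = 189.24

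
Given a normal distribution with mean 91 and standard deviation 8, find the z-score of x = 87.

-0.5

Step 1: Recall the z-score formula: z = (x - mu) / sigma
Step 2: Substitute values: z = (87 - 91) / 8
Step 3: z = -4 / 8 = -0.5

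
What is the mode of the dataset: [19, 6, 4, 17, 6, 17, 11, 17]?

17

Step 1: Count the frequency of each value:
  4: appears 1 time(s)
  6: appears 2 time(s)
  11: appears 1 time(s)
  17: appears 3 time(s)
  19: appears 1 time(s)
Step 2: The value 17 appears most frequently (3 times).
Step 3: Mode = 17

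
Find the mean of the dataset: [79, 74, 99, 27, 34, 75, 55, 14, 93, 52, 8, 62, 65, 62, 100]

59.9333

Step 1: Sum all values: 79 + 74 + 99 + 27 + 34 + 75 + 55 + 14 + 93 + 52 + 8 + 62 + 65 + 62 + 100 = 899
Step 2: Count the number of values: n = 15
Step 3: Mean = sum / n = 899 / 15 = 59.9333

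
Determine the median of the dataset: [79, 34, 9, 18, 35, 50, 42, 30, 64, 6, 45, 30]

34.5

Step 1: Sort the data in ascending order: [6, 9, 18, 30, 30, 34, 35, 42, 45, 50, 64, 79]
Step 2: The number of values is n = 12.
Step 3: Since n is even, the median is the average of positions 6 and 7:
  Median = (34 + 35) / 2 = 34.5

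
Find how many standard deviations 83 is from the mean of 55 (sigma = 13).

2.1538

Step 1: Recall the z-score formula: z = (x - mu) / sigma
Step 2: Substitute values: z = (83 - 55) / 13
Step 3: z = 28 / 13 = 2.1538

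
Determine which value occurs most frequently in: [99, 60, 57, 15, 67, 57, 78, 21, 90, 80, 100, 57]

57

Step 1: Count the frequency of each value:
  15: appears 1 time(s)
  21: appears 1 time(s)
  57: appears 3 time(s)
  60: appears 1 time(s)
  67: appears 1 time(s)
  78: appears 1 time(s)
  80: appears 1 time(s)
  90: appears 1 time(s)
  99: appears 1 time(s)
  100: appears 1 time(s)
Step 2: The value 57 appears most frequently (3 times).
Step 3: Mode = 57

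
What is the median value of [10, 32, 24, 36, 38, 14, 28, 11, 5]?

24

Step 1: Sort the data in ascending order: [5, 10, 11, 14, 24, 28, 32, 36, 38]
Step 2: The number of values is n = 9.
Step 3: Since n is odd, the median is the middle value at position 5: 24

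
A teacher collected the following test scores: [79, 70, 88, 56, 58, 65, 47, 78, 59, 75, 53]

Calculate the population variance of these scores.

148.876

Step 1: Compute the mean: (79 + 70 + 88 + 56 + 58 + 65 + 47 + 78 + 59 + 75 + 53) / 11 = 66.1818
Step 2: Compute squared deviations from the mean:
  (79 - 66.1818)^2 = 164.3058
  (70 - 66.1818)^2 = 14.5785
  (88 - 66.1818)^2 = 476.0331
  (56 - 66.1818)^2 = 103.6694
  (58 - 66.1818)^2 = 66.9421
  (65 - 66.1818)^2 = 1.3967
  (47 - 66.1818)^2 = 367.9421
  (78 - 66.1818)^2 = 139.6694
  (59 - 66.1818)^2 = 51.5785
  (75 - 66.1818)^2 = 77.7603
  (53 - 66.1818)^2 = 173.7603
Step 3: Sum of squared deviations = 1637.6364
Step 4: Population variance = 1637.6364 / 11 = 148.876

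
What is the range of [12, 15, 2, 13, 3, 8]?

13

Step 1: Identify the maximum value: max = 15
Step 2: Identify the minimum value: min = 2
Step 3: Range = max - min = 15 - 2 = 13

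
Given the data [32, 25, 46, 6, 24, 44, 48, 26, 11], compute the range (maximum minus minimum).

42

Step 1: Identify the maximum value: max = 48
Step 2: Identify the minimum value: min = 6
Step 3: Range = max - min = 48 - 6 = 42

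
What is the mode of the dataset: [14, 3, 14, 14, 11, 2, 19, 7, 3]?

14

Step 1: Count the frequency of each value:
  2: appears 1 time(s)
  3: appears 2 time(s)
  7: appears 1 time(s)
  11: appears 1 time(s)
  14: appears 3 time(s)
  19: appears 1 time(s)
Step 2: The value 14 appears most frequently (3 times).
Step 3: Mode = 14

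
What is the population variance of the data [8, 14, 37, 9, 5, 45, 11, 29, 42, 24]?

204.44

Step 1: Compute the mean: (8 + 14 + 37 + 9 + 5 + 45 + 11 + 29 + 42 + 24) / 10 = 22.4
Step 2: Compute squared deviations from the mean:
  (8 - 22.4)^2 = 207.36
  (14 - 22.4)^2 = 70.56
  (37 - 22.4)^2 = 213.16
  (9 - 22.4)^2 = 179.56
  (5 - 22.4)^2 = 302.76
  (45 - 22.4)^2 = 510.76
  (11 - 22.4)^2 = 129.96
  (29 - 22.4)^2 = 43.56
  (42 - 22.4)^2 = 384.16
  (24 - 22.4)^2 = 2.56
Step 3: Sum of squared deviations = 2044.4
Step 4: Population variance = 2044.4 / 10 = 204.44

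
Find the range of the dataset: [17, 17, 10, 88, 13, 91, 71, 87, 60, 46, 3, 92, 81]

89

Step 1: Identify the maximum value: max = 92
Step 2: Identify the minimum value: min = 3
Step 3: Range = max - min = 92 - 3 = 89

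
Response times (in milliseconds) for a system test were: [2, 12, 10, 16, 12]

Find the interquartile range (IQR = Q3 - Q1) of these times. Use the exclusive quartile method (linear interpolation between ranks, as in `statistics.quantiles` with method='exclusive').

8

Step 1: Sort the data: [2, 10, 12, 12, 16]
Step 2: n = 5
Step 3: Using the exclusive quartile method:
  Q1 = 6
  Q2 (median) = 12
  Q3 = 14
  IQR = Q3 - Q1 = 14 - 6 = 8
Step 4: IQR = 8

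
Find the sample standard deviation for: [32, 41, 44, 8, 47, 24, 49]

14.8099

Step 1: Compute the mean: 35
Step 2: Sum of squared deviations from the mean: 1316
Step 3: Sample variance = 1316 / 6 = 219.3333
Step 4: Standard deviation = sqrt(219.3333) = 14.8099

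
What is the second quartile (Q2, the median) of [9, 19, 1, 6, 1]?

6

Step 1: Sort the data: [1, 1, 6, 9, 19]
Step 2: n = 5
Step 3: Q2 is the median. Since n is odd, it is the middle value at position 3: 6
Step 4: Q2 = 6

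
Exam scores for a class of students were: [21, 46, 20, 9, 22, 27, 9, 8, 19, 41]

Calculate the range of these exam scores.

38

Step 1: Identify the maximum value: max = 46
Step 2: Identify the minimum value: min = 8
Step 3: Range = max - min = 46 - 8 = 38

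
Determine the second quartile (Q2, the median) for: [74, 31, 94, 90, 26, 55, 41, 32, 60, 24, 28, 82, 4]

41

Step 1: Sort the data: [4, 24, 26, 28, 31, 32, 41, 55, 60, 74, 82, 90, 94]
Step 2: n = 13
Step 3: Q2 is the median. Since n is odd, it is the middle value at position 7: 41
Step 4: Q2 = 41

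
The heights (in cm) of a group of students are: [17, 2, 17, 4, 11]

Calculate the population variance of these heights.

39.76

Step 1: Compute the mean: (17 + 2 + 17 + 4 + 11) / 5 = 10.2
Step 2: Compute squared deviations from the mean:
  (17 - 10.2)^2 = 46.24
  (2 - 10.2)^2 = 67.24
  (17 - 10.2)^2 = 46.24
  (4 - 10.2)^2 = 38.44
  (11 - 10.2)^2 = 0.64
Step 3: Sum of squared deviations = 198.8
Step 4: Population variance = 198.8 / 5 = 39.76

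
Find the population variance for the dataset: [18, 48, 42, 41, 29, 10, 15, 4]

237.3594

Step 1: Compute the mean: (18 + 48 + 42 + 41 + 29 + 10 + 15 + 4) / 8 = 25.875
Step 2: Compute squared deviations from the mean:
  (18 - 25.875)^2 = 62.0156
  (48 - 25.875)^2 = 489.5156
  (42 - 25.875)^2 = 260.0156
  (41 - 25.875)^2 = 228.7656
  (29 - 25.875)^2 = 9.7656
  (10 - 25.875)^2 = 252.0156
  (15 - 25.875)^2 = 118.2656
  (4 - 25.875)^2 = 478.5156
Step 3: Sum of squared deviations = 1898.875
Step 4: Population variance = 1898.875 / 8 = 237.3594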